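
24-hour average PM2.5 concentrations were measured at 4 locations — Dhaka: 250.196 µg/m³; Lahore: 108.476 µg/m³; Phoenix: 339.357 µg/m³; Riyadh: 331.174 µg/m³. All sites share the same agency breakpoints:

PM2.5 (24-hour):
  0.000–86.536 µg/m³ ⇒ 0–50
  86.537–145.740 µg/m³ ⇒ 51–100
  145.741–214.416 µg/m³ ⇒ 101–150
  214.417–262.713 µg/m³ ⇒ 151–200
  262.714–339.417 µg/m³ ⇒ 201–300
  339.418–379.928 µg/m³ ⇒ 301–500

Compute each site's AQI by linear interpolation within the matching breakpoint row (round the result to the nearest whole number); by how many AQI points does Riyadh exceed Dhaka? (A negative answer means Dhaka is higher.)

Dhaka 250.196: bracket 214.417–262.713 → index 151–200; slope 49/48.296, offset 35.779.
AQI = 151 + 49/48.296·35.779 ≈ 187.30 ⇒ 187.
Lahore 108.476: bracket 86.537–145.740 → index 51–100; slope 49/59.203, offset 21.939.
AQI = 51 + 49/59.203·21.939 ≈ 69.16 ⇒ 69.
Phoenix 339.357: bracket 262.714–339.417 → index 201–300; slope 99/76.703, offset 76.643.
AQI = 201 + 99/76.703·76.643 ≈ 299.92 ⇒ 300.
Riyadh 331.174: bracket 262.714–339.417 → index 201–300; slope 99/76.703, offset 68.460.
AQI = 201 + 99/76.703·68.460 ≈ 289.36 ⇒ 289.
AQIs: Dhaka=187, Lahore=69, Phoenix=300, Riyadh=289. Riyadh (289) − Dhaka (187) = 102.

102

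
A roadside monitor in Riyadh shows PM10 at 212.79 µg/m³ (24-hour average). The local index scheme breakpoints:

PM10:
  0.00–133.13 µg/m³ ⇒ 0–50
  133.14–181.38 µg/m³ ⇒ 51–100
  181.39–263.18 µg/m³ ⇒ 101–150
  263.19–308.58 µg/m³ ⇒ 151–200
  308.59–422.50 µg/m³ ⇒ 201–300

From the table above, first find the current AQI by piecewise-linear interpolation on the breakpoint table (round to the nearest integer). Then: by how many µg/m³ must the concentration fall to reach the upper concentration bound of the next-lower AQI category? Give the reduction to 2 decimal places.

31.41

PM10: row 181.39–263.18 (AQI 101–150). (150−101)·(212.79−181.39)/(263.18−181.39) + 101 = 49·31.40/81.79 + 101 ≈ 119.81 → 120.
Current AQI 120 is in the Unhealthy for Sensitive Groups range (101–150). The next-lower category tops out at AQI 100, whose upper concentration bound is 181.38 µg/m³.
Reduction needed = 212.79 − 181.38 = 31.41 µg/m³.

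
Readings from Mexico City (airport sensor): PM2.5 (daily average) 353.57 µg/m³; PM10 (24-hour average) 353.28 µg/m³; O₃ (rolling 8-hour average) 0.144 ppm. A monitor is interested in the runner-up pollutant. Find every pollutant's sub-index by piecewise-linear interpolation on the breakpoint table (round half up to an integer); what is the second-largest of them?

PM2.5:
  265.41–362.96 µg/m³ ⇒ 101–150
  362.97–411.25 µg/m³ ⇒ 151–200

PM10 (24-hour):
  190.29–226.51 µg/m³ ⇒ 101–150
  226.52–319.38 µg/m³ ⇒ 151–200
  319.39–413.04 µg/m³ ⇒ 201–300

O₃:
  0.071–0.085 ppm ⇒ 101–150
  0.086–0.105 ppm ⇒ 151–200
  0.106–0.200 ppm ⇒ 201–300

PM2.5: 353.57 lies in 265.41–362.96, so I_lo=101, I_hi=150, C_lo=265.41, C_hi=362.96.
(150−101)/(362.96−265.41) × (353.57−265.41) + 101 = 49/97.55 × 88.16 + 101 ≈ 145.28 → 145.
PM10: row 319.39–413.04 (AQI 201–300). (300−201)·(353.28−319.39)/(413.04−319.39) + 201 = 99·33.89/93.65 + 201 ≈ 236.83 → 237.
O₃: 0.144 lies in 0.106–0.200, so I_lo=201, I_hi=300, C_lo=0.106, C_hi=0.200.
(300−201)/(0.200−0.106) × (0.144−0.106) + 201 = 99/0.094 × 0.038 + 201 ≈ 241.02 → 241.
Sub-indices: PM2.5→145, PM10→237, O₃→241. Ranked high→low: 241, 237, 145. Second-highest sub-index = 237.

237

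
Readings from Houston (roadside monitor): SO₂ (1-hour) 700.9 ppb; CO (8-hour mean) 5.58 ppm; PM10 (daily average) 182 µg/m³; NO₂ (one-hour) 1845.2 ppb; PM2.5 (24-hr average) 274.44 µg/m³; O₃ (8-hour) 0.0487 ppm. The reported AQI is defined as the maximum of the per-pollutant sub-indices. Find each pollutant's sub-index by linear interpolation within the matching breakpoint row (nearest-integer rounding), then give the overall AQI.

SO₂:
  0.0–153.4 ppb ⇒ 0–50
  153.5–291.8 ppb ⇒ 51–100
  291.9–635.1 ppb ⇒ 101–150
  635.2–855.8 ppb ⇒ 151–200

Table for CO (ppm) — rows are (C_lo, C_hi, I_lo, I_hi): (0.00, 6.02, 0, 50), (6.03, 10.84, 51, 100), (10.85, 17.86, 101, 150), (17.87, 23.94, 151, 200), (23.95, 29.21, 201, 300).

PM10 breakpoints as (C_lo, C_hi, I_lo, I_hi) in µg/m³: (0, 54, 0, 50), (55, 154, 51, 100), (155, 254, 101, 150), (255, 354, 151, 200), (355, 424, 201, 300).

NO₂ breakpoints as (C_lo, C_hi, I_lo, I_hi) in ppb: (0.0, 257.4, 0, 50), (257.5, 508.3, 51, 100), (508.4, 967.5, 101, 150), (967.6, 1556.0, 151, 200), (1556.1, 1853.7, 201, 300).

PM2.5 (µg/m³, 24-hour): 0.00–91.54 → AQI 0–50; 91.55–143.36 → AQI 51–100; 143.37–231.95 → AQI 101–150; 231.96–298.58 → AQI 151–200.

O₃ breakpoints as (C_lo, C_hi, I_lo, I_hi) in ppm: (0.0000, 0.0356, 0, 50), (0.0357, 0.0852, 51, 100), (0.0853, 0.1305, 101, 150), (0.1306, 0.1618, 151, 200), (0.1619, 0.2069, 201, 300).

SO₂: row 635.2–855.8 (AQI 151–200). (200−151)·(700.9−635.2)/(855.8−635.2) + 151 = 49·65.7/220.6 + 151 ≈ 165.59 → 166.
CO: row 0.00–6.02 (AQI 0–50). (50−0)·(5.58−0.00)/(6.02−0.00) + 0 = 50·5.58/6.02 + 0 ≈ 46.35 → 46.
PM10 182: bracket 155–254 → index 101–150; slope 49/99, offset 27.
AQI = 101 + 49/99·27 ≈ 114.36 ⇒ 114.
NO₂ 1845.2: bracket 1556.1–1853.7 → index 201–300; slope 99/297.6, offset 289.1.
AQI = 201 + 99/297.6·289.1 ≈ 297.17 ⇒ 297.
PM2.5: row 231.96–298.58 (AQI 151–200). (200−151)·(274.44−231.96)/(298.58−231.96) + 151 = 49·42.48/66.62 + 151 ≈ 182.24 → 182.
O₃: 0.0487 ∈ [0.0357, 0.0852] ↔ index [51, 100].
51 + (0.0487−0.0357)·(100−51)/(0.0852−0.0357) = 51 + 0.0130·49/0.0495 ≈ 63.87, so AQI = 64.
Sub-indices: SO₂→166, CO→46, PM10→114, NO₂→297, PM2.5→182, O₃→64. Overall AQI = max = 297; dominant pollutant is NO₂.

297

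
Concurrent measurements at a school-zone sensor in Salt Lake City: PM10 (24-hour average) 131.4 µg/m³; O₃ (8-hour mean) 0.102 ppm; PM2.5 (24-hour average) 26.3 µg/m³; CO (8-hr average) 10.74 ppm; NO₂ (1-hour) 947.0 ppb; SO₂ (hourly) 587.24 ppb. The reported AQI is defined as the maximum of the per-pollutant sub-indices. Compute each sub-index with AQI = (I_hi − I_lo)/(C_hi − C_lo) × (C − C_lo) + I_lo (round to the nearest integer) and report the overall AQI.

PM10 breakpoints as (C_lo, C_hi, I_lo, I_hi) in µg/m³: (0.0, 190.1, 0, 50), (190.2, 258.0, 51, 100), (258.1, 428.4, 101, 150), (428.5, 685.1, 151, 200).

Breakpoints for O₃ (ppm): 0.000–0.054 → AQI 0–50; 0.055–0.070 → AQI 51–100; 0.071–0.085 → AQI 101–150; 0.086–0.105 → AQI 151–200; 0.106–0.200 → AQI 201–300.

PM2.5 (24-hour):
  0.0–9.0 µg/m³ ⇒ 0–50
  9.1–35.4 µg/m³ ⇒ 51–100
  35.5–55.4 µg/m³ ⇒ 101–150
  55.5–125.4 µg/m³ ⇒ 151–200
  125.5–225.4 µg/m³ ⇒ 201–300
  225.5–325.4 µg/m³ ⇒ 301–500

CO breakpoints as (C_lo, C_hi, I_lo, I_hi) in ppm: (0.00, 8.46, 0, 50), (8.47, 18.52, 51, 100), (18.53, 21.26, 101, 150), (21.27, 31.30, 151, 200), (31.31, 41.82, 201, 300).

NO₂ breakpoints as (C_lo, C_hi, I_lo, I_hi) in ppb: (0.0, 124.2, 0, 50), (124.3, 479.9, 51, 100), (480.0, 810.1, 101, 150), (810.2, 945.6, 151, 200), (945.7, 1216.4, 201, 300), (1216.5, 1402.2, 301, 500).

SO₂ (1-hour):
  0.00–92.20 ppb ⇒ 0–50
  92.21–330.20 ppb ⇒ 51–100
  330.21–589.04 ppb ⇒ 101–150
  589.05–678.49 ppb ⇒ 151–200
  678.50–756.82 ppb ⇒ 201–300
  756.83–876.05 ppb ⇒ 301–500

201

PM10: 131.4 lies in 0.0–190.1, so I_lo=0, I_hi=50, C_lo=0.0, C_hi=190.1.
(50−0)/(190.1−0.0) × (131.4−0.0) + 0 = 50/190.1 × 131.4 + 0 ≈ 34.56 → 35.
O₃ 0.102: bracket 0.086–0.105 → index 151–200; slope 49/0.019, offset 0.016.
AQI = 151 + 49/0.019·0.016 ≈ 192.26 ⇒ 192.
PM2.5: 26.3 ∈ [9.1, 35.4] ↔ index [51, 100].
51 + (26.3−9.1)·(100−51)/(35.4−9.1) = 51 + 17.2·49/26.3 ≈ 83.05, so AQI = 83.
CO 10.74: bracket 8.47–18.52 → index 51–100; slope 49/10.05, offset 2.27.
AQI = 51 + 49/10.05·2.27 ≈ 62.07 ⇒ 62.
NO₂: 947.0 lies in 945.7–1216.4, so I_lo=201, I_hi=300, C_lo=945.7, C_hi=1216.4.
(300−201)/(1216.4−945.7) × (947.0−945.7) + 201 = 99/270.7 × 1.3 + 201 ≈ 201.48 → 201.
SO₂ 587.24: bracket 330.21–589.04 → index 101–150; slope 49/258.83, offset 257.03.
AQI = 101 + 49/258.83·257.03 ≈ 149.66 ⇒ 150.
Sub-indices: PM10→35, O₃→192, PM2.5→83, CO→62, NO₂→201, SO₂→150. Overall AQI = max = 201; dominant pollutant is NO₂.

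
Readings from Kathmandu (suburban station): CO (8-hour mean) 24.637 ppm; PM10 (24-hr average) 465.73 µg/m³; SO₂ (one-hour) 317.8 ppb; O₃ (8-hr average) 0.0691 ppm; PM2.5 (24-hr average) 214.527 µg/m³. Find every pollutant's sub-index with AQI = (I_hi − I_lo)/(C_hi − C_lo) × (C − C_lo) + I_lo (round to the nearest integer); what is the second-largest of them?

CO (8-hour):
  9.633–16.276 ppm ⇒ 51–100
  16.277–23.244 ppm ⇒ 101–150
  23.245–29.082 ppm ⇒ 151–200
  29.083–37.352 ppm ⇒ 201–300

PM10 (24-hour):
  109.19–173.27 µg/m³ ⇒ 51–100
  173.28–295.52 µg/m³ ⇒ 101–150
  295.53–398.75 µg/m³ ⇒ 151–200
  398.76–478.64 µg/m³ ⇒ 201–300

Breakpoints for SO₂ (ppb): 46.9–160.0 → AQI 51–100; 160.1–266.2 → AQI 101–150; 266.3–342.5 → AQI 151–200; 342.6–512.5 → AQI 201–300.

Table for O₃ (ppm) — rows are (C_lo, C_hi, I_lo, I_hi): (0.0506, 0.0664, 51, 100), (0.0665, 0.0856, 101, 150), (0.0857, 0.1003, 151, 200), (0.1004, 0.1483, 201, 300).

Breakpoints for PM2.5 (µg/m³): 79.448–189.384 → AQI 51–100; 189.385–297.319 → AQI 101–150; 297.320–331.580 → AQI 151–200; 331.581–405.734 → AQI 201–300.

184

CO 24.637: bracket 23.245–29.082 → index 151–200; slope 49/5.837, offset 1.392.
AQI = 151 + 49/5.837·1.392 ≈ 162.69 ⇒ 163.
PM10: 465.73 lies in 398.76–478.64, so I_lo=201, I_hi=300, C_lo=398.76, C_hi=478.64.
(300−201)/(478.64−398.76) × (465.73−398.76) + 201 = 99/79.88 × 66.97 + 201 ≈ 284.00 → 284.
SO₂ 317.8: bracket 266.3–342.5 → index 151–200; slope 49/76.2, offset 51.5.
AQI = 151 + 49/76.2·51.5 ≈ 184.12 ⇒ 184.
O₃: 0.0691 ∈ [0.0665, 0.0856] ↔ index [101, 150].
101 + (0.0691−0.0665)·(150−101)/(0.0856−0.0665) = 101 + 0.0026·49/0.0191 ≈ 107.67, so AQI = 108.
PM2.5: 214.527 lies in 189.385–297.319, so I_lo=101, I_hi=150, C_lo=189.385, C_hi=297.319.
(150−101)/(297.319−189.385) × (214.527−189.385) + 101 = 49/107.934 × 25.142 + 101 ≈ 112.41 → 112.
Sub-indices: CO→163, PM10→284, SO₂→184, O₃→108, PM2.5→112. Ranked high→low: 284, 184, 163, 112, 108. Second-highest sub-index = 184.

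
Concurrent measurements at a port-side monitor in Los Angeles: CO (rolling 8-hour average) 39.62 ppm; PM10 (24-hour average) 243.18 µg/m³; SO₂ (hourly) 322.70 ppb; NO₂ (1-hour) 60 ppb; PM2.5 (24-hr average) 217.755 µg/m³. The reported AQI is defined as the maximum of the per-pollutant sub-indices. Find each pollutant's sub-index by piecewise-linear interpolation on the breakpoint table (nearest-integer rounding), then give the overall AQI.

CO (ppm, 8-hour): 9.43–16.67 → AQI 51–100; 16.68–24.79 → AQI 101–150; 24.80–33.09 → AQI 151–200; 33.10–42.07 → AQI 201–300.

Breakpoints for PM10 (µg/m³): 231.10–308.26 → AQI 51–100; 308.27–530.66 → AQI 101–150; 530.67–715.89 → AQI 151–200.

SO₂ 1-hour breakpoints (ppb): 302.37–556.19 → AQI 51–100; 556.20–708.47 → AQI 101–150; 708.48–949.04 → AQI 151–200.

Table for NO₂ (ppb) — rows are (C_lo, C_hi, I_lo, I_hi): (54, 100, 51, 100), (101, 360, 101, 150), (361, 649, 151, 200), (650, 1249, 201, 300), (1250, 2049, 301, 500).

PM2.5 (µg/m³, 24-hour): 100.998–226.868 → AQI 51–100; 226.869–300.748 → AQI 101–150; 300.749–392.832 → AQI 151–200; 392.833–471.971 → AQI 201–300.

273

CO 39.62: bracket 33.10–42.07 → index 201–300; slope 99/8.97, offset 6.52.
AQI = 201 + 99/8.97·6.52 ≈ 272.96 ⇒ 273.
PM10: 243.18 ∈ [231.10, 308.26] ↔ index [51, 100].
51 + (243.18−231.10)·(100−51)/(308.26−231.10) = 51 + 12.08·49/77.16 ≈ 58.67, so AQI = 59.
SO₂ 322.70: bracket 302.37–556.19 → index 51–100; slope 49/253.82, offset 20.33.
AQI = 51 + 49/253.82·20.33 ≈ 54.92 ⇒ 55.
NO₂: 60 lies in 54–100, so I_lo=51, I_hi=100, C_lo=54, C_hi=100.
(100−51)/(100−54) × (60−54) + 51 = 49/46 × 6 + 51 ≈ 57.39 → 57.
PM2.5: row 100.998–226.868 (AQI 51–100). (100−51)·(217.755−100.998)/(226.868−100.998) + 51 = 49·116.757/125.870 + 51 ≈ 96.45 → 96.
Sub-indices: CO→273, PM10→59, SO₂→55, NO₂→57, PM2.5→96. Overall AQI = max = 273; dominant pollutant is CO.
AQI 273: Very Unhealthy.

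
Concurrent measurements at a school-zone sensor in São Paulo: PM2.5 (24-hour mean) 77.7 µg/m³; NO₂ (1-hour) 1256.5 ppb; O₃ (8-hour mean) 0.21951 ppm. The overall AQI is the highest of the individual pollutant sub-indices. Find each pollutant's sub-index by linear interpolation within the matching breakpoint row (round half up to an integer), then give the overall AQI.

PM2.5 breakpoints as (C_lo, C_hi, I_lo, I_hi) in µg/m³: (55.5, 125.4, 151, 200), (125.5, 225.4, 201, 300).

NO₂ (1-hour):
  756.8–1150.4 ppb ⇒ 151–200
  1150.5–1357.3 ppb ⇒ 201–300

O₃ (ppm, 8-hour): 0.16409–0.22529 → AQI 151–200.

PM2.5 77.7: bracket 55.5–125.4 → index 151–200; slope 49/69.9, offset 22.2.
AQI = 151 + 49/69.9·22.2 ≈ 166.56 ⇒ 167.
NO₂: 1256.5 ∈ [1150.5, 1357.3] ↔ index [201, 300].
201 + (1256.5−1150.5)·(300−201)/(1357.3−1150.5) = 201 + 106.0·99/206.8 ≈ 251.74, so AQI = 252.
O₃: row 0.16409–0.22529 (AQI 151–200). (200−151)·(0.21951−0.16409)/(0.22529−0.16409) + 151 = 49·0.05542/0.06120 + 151 ≈ 195.37 → 195.
Sub-indices: PM2.5→167, NO₂→252, O₃→195. Overall AQI = max = 252; dominant pollutant is NO₂.

252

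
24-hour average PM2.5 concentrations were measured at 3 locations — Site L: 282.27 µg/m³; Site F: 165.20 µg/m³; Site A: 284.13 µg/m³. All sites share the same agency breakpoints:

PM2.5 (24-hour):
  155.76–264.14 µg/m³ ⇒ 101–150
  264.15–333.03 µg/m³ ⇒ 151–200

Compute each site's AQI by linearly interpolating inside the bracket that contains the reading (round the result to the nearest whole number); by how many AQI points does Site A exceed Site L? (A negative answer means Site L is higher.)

1

Site L: row 264.15–333.03 (AQI 151–200). (200−151)·(282.27−264.15)/(333.03−264.15) + 151 = 49·18.12/68.88 + 151 ≈ 163.89 → 164.
Site F 165.20: bracket 155.76–264.14 → index 101–150; slope 49/108.38, offset 9.44.
AQI = 101 + 49/108.38·9.44 ≈ 105.27 ⇒ 105.
Site A: 284.13 ∈ [264.15, 333.03] ↔ index [151, 200].
151 + (284.13−264.15)·(200−151)/(333.03−264.15) = 151 + 19.98·49/68.88 ≈ 165.21, so AQI = 165.
AQIs: Site L=164, Site F=105, Site A=165. Site A (165) − Site L (164) = 1.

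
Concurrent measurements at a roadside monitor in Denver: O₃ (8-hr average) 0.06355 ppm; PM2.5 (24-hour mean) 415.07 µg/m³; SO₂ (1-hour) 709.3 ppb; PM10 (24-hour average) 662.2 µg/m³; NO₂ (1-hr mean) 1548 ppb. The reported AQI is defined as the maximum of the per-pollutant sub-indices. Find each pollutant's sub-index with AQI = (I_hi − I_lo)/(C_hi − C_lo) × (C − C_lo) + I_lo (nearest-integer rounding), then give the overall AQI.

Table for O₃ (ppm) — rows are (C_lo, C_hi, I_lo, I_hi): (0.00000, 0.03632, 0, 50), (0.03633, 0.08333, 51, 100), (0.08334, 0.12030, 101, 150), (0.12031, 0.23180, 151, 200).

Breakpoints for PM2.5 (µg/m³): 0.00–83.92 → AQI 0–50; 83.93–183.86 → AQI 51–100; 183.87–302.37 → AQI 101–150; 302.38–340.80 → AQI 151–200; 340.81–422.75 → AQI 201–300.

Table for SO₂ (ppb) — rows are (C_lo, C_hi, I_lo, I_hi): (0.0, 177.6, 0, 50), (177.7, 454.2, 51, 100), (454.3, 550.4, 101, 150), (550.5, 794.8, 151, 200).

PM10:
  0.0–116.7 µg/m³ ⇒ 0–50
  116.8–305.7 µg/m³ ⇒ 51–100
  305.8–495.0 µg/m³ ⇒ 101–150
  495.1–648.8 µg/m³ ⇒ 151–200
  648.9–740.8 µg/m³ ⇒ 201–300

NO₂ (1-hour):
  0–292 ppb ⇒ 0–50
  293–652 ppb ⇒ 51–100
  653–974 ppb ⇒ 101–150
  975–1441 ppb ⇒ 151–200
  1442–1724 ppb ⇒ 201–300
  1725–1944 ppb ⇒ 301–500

O₃: 0.06355 ∈ [0.03633, 0.08333] ↔ index [51, 100].
51 + (0.06355−0.03633)·(100−51)/(0.08333−0.03633) = 51 + 0.02722·49/0.04700 ≈ 79.38, so AQI = 79.
PM2.5: 415.07 lies in 340.81–422.75, so I_lo=201, I_hi=300, C_lo=340.81, C_hi=422.75.
(300−201)/(422.75−340.81) × (415.07−340.81) + 201 = 99/81.94 × 74.26 + 201 ≈ 290.72 → 291.
SO₂: 709.3 ∈ [550.5, 794.8] ↔ index [151, 200].
151 + (709.3−550.5)·(200−151)/(794.8−550.5) = 151 + 158.8·49/244.3 ≈ 182.85, so AQI = 183.
PM10: 662.2 ∈ [648.9, 740.8] ↔ index [201, 300].
201 + (662.2−648.9)·(300−201)/(740.8−648.9) = 201 + 13.3·99/91.9 ≈ 215.33, so AQI = 215.
NO₂ 1548: bracket 1442–1724 → index 201–300; slope 99/282, offset 106.
AQI = 201 + 99/282·106 ≈ 238.21 ⇒ 238.
Sub-indices: O₃→79, PM2.5→291, SO₂→183, PM10→215, NO₂→238. Overall AQI = max = 291; dominant pollutant is PM2.5.

291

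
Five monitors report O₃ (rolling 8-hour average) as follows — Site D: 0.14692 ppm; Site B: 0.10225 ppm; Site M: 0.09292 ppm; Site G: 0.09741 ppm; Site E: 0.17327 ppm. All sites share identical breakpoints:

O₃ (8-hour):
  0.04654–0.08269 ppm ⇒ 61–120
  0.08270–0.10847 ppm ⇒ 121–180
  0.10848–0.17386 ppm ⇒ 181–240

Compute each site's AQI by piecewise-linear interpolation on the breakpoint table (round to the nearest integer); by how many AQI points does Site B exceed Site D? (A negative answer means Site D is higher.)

-50

Site D 0.14692: bracket 0.10848–0.17386 → index 181–240; slope 59/0.06538, offset 0.03844.
AQI = 181 + 59/0.06538·0.03844 ≈ 215.69 ⇒ 216.
Site B 0.10225: bracket 0.08270–0.10847 → index 121–180; slope 59/0.02577, offset 0.01955.
AQI = 121 + 59/0.02577·0.01955 ≈ 165.76 ⇒ 166.
Site M: 0.09292 ∈ [0.08270, 0.10847] ↔ index [121, 180].
121 + (0.09292−0.08270)·(180−121)/(0.10847−0.08270) = 121 + 0.01022·59/0.02577 ≈ 144.40, so AQI = 144.
Site G: 0.09741 lies in 0.08270–0.10847, so I_lo=121, I_hi=180, C_lo=0.08270, C_hi=0.10847.
(180−121)/(0.10847−0.08270) × (0.09741−0.08270) + 121 = 59/0.02577 × 0.01471 + 121 ≈ 154.68 → 155.
Site E: 0.17327 ∈ [0.10848, 0.17386] ↔ index [181, 240].
181 + (0.17327−0.10848)·(240−181)/(0.17386−0.10848) = 181 + 0.06479·59/0.06538 ≈ 239.47, so AQI = 239.
AQIs: Site D=216, Site B=166, Site M=144, Site G=155, Site E=239. Site B (166) − Site D (216) = -50.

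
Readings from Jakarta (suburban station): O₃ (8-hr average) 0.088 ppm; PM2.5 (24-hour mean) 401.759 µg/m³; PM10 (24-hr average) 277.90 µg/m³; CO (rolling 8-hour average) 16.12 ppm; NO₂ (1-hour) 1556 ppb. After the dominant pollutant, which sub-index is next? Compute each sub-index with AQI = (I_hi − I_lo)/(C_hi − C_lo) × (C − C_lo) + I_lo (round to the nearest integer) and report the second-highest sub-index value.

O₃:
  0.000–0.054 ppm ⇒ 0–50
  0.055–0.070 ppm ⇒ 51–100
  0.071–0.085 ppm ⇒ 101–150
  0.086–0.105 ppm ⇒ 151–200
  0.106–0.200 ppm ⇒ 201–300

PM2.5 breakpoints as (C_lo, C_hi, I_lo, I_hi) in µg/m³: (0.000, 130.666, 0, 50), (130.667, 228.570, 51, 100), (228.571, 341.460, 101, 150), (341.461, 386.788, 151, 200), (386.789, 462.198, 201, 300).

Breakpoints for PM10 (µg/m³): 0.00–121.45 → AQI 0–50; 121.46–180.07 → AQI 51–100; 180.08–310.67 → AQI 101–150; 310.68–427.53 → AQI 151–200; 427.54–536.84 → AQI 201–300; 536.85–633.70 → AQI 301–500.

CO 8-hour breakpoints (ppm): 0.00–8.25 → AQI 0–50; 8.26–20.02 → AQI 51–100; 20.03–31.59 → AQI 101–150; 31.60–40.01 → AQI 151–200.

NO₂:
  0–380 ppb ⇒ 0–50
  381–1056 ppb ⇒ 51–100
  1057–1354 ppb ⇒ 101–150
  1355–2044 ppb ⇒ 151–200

O₃: 0.088 ∈ [0.086, 0.105] ↔ index [151, 200].
151 + (0.088−0.086)·(200−151)/(0.105−0.086) = 151 + 0.002·49/0.019 ≈ 156.16, so AQI = 156.
PM2.5 401.759: bracket 386.789–462.198 → index 201–300; slope 99/75.409, offset 14.970.
AQI = 201 + 99/75.409·14.970 ≈ 220.65 ⇒ 221.
PM10: 277.90 ∈ [180.08, 310.67] ↔ index [101, 150].
101 + (277.90−180.08)·(150−101)/(310.67−180.08) = 101 + 97.82·49/130.59 ≈ 137.70, so AQI = 138.
CO: 16.12 lies in 8.26–20.02, so I_lo=51, I_hi=100, C_lo=8.26, C_hi=20.02.
(100−51)/(20.02−8.26) × (16.12−8.26) + 51 = 49/11.76 × 7.86 + 51 ≈ 83.75 → 84.
NO₂: 1556 lies in 1355–2044, so I_lo=151, I_hi=200, C_lo=1355, C_hi=2044.
(200−151)/(2044−1355) × (1556−1355) + 151 = 49/689 × 201 + 151 ≈ 165.29 → 165.
Sub-indices: O₃→156, PM2.5→221, PM10→138, CO→84, NO₂→165. Ranked high→low: 221, 165, 156, 138, 84. Second-highest sub-index = 165.

165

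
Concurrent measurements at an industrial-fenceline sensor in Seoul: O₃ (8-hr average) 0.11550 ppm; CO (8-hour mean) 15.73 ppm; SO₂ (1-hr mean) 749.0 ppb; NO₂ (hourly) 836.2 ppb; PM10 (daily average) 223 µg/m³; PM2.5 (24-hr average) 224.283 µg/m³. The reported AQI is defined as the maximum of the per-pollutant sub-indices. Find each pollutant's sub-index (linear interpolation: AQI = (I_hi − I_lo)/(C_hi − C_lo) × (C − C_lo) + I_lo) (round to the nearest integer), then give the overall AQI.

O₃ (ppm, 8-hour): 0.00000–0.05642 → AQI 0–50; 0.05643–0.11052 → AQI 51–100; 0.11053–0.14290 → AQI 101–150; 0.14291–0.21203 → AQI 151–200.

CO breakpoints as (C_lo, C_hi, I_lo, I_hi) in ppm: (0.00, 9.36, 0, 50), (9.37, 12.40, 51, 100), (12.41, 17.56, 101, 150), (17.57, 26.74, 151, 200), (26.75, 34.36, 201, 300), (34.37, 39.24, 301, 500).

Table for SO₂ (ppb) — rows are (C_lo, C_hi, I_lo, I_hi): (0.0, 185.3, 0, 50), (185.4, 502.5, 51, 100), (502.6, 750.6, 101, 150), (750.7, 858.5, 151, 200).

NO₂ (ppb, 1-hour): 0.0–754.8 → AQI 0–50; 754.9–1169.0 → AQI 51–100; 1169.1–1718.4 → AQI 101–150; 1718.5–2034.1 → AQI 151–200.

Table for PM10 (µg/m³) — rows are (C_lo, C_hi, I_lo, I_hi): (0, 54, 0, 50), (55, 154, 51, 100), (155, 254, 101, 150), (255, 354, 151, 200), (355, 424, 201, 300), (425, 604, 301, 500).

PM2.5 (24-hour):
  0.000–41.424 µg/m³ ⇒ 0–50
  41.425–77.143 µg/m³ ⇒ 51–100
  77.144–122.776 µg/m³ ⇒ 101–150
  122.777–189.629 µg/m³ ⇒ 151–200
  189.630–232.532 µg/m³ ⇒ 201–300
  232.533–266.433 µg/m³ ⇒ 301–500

281

O₃ 0.11550: bracket 0.11053–0.14290 → index 101–150; slope 49/0.03237, offset 0.00497.
AQI = 101 + 49/0.03237·0.00497 ≈ 108.52 ⇒ 109.
CO: 15.73 lies in 12.41–17.56, so I_lo=101, I_hi=150, C_lo=12.41, C_hi=17.56.
(150−101)/(17.56−12.41) × (15.73−12.41) + 101 = 49/5.15 × 3.32 + 101 ≈ 132.59 → 133.
SO₂: 749.0 ∈ [502.6, 750.6] ↔ index [101, 150].
101 + (749.0−502.6)·(150−101)/(750.6−502.6) = 101 + 246.4·49/248.0 ≈ 149.68, so AQI = 150.
NO₂: row 754.9–1169.0 (AQI 51–100). (100−51)·(836.2−754.9)/(1169.0−754.9) + 51 = 49·81.3/414.1 + 51 ≈ 60.62 → 61.
PM10: row 155–254 (AQI 101–150). (150−101)·(223−155)/(254−155) + 101 = 49·68/99 + 101 ≈ 134.66 → 135.
PM2.5: row 189.630–232.532 (AQI 201–300). (300−201)·(224.283−189.630)/(232.532−189.630) + 201 = 99·34.653/42.902 + 201 ≈ 280.96 → 281.
Sub-indices: O₃→109, CO→133, SO₂→150, NO₂→61, PM10→135, PM2.5→281. Overall AQI = max = 281; dominant pollutant is PM2.5.
AQI 281: Very Unhealthy.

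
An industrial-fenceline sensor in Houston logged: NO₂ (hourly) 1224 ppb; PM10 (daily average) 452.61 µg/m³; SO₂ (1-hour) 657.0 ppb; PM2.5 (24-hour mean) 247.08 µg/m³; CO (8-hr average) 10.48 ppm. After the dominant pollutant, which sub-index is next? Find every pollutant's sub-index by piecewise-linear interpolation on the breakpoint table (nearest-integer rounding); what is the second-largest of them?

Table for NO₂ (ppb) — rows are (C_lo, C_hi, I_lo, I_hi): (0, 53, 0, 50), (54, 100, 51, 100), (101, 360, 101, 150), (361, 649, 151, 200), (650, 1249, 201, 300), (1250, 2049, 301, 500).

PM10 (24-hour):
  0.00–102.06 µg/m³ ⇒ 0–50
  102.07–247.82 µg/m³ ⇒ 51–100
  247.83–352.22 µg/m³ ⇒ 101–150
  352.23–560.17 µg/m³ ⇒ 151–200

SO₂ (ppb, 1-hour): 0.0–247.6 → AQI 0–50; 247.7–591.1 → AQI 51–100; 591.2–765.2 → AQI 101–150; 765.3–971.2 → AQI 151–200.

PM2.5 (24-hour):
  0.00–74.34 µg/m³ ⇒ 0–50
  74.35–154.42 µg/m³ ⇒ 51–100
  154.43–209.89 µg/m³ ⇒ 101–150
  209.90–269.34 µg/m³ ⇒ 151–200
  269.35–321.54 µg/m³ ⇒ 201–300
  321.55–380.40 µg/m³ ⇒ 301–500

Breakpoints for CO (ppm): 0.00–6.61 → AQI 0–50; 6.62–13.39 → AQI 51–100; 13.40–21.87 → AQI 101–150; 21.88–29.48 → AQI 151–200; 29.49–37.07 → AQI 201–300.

182

NO₂: 1224 lies in 650–1249, so I_lo=201, I_hi=300, C_lo=650, C_hi=1249.
(300−201)/(1249−650) × (1224−650) + 201 = 99/599 × 574 + 201 ≈ 295.87 → 296.
PM10: 452.61 ∈ [352.23, 560.17] ↔ index [151, 200].
151 + (452.61−352.23)·(200−151)/(560.17−352.23) = 151 + 100.38·49/207.94 ≈ 174.65, so AQI = 175.
SO₂: 657.0 lies in 591.2–765.2, so I_lo=101, I_hi=150, C_lo=591.2, C_hi=765.2.
(150−101)/(765.2−591.2) × (657.0−591.2) + 101 = 49/174.0 × 65.8 + 101 ≈ 119.53 → 120.
PM2.5: 247.08 lies in 209.90–269.34, so I_lo=151, I_hi=200, C_lo=209.90, C_hi=269.34.
(200−151)/(269.34−209.90) × (247.08−209.90) + 151 = 49/59.44 × 37.18 + 151 ≈ 181.65 → 182.
CO: 10.48 lies in 6.62–13.39, so I_lo=51, I_hi=100, C_lo=6.62, C_hi=13.39.
(100−51)/(13.39−6.62) × (10.48−6.62) + 51 = 49/6.77 × 3.86 + 51 ≈ 78.94 → 79.
Sub-indices: NO₂→296, PM10→175, SO₂→120, PM2.5→182, CO→79. Ranked high→low: 296, 182, 175, 120, 79. Second-highest sub-index = 182.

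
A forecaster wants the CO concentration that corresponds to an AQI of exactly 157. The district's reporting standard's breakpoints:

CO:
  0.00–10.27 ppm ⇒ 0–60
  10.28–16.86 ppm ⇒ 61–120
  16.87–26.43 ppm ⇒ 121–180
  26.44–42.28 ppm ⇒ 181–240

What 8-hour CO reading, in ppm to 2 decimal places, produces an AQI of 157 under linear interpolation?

22.70

AQI 157 lies in the 121–180 band, which corresponds to 16.87–26.43 ppm.
C = 16.87 + (157−121)×(26.43−16.87)/(180−121) = 16.87 + 36×9.56/59 ≈ 22.7032 ppm → 22.70 ppm to 2 dp.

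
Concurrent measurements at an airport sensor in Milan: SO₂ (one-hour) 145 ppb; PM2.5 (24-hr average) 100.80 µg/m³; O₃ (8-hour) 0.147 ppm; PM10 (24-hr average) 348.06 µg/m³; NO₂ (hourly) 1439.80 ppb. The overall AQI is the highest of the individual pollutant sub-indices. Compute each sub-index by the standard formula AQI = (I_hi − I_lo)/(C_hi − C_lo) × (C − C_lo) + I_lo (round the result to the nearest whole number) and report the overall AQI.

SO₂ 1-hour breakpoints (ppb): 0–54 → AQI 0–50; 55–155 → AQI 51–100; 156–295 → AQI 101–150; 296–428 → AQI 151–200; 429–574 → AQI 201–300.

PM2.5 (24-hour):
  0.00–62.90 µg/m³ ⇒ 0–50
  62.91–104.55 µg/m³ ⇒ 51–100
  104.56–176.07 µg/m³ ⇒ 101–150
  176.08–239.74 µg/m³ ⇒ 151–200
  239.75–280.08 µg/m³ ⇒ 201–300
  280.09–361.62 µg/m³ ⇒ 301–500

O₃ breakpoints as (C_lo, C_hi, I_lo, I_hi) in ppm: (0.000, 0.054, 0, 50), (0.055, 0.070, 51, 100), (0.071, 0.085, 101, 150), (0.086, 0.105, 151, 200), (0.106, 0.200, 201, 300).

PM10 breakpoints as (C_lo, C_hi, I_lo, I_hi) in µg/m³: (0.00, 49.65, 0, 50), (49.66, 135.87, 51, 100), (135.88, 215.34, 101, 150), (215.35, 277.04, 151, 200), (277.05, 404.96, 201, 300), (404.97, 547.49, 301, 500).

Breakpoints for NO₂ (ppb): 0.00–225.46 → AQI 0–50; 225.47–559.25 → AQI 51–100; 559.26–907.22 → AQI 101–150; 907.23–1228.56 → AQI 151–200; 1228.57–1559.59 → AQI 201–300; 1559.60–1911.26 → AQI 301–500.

264

SO₂ 145: bracket 55–155 → index 51–100; slope 49/100, offset 90.
AQI = 51 + 49/100·90 ≈ 95.10 ⇒ 95.
PM2.5: row 62.91–104.55 (AQI 51–100). (100−51)·(100.80−62.91)/(104.55−62.91) + 51 = 49·37.89/41.64 + 51 ≈ 95.59 → 96.
O₃: 0.147 ∈ [0.106, 0.200] ↔ index [201, 300].
201 + (0.147−0.106)·(300−201)/(0.200−0.106) = 201 + 0.041·99/0.094 ≈ 244.18, so AQI = 244.
PM10 348.06: bracket 277.05–404.96 → index 201–300; slope 99/127.91, offset 71.01.
AQI = 201 + 99/127.91·71.01 ≈ 255.96 ⇒ 256.
NO₂ 1439.80: bracket 1228.57–1559.59 → index 201–300; slope 99/331.02, offset 211.23.
AQI = 201 + 99/331.02·211.23 ≈ 264.17 ⇒ 264.
Sub-indices: SO₂→95, PM2.5→96, O₃→244, PM10→256, NO₂→264. Overall AQI = max = 264; dominant pollutant is NO₂.
AQI 264: Very Unhealthy.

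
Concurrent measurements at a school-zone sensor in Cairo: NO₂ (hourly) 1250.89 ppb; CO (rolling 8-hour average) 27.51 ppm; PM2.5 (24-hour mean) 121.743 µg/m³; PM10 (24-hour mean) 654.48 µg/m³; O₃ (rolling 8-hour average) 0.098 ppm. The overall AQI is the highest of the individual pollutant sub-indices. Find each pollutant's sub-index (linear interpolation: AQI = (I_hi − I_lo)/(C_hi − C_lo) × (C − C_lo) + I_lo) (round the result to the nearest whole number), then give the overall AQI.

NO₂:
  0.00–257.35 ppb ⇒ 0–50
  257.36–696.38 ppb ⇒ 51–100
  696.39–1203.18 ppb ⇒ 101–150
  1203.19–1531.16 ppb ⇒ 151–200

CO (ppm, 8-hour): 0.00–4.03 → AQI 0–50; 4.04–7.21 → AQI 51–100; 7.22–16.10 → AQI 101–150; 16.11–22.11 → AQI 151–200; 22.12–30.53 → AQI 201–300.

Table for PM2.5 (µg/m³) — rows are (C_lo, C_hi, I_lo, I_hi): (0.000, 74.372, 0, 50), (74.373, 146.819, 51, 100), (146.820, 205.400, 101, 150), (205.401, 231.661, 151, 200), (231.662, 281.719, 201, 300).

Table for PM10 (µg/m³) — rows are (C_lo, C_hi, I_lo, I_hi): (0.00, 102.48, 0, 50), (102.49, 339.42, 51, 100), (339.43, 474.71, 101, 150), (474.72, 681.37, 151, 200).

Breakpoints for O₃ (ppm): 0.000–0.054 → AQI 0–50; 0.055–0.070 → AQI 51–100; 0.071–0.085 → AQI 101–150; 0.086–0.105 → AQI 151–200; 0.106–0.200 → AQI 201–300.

264

NO₂: row 1203.19–1531.16 (AQI 151–200). (200−151)·(1250.89−1203.19)/(1531.16−1203.19) + 151 = 49·47.70/327.97 + 151 ≈ 158.13 → 158.
CO: 27.51 ∈ [22.12, 30.53] ↔ index [201, 300].
201 + (27.51−22.12)·(300−201)/(30.53−22.12) = 201 + 5.39·99/8.41 ≈ 264.45, so AQI = 264.
PM2.5: row 74.373–146.819 (AQI 51–100). (100−51)·(121.743−74.373)/(146.819−74.373) + 51 = 49·47.370/72.446 + 51 ≈ 83.04 → 83.
PM10 654.48: bracket 474.72–681.37 → index 151–200; slope 49/206.65, offset 179.76.
AQI = 151 + 49/206.65·179.76 ≈ 193.62 ⇒ 194.
O₃: row 0.086–0.105 (AQI 151–200). (200−151)·(0.098−0.086)/(0.105−0.086) + 151 = 49·0.012/0.019 + 151 ≈ 181.95 → 182.
Sub-indices: NO₂→158, CO→264, PM2.5→83, PM10→194, O₃→182. Overall AQI = max = 264; dominant pollutant is CO.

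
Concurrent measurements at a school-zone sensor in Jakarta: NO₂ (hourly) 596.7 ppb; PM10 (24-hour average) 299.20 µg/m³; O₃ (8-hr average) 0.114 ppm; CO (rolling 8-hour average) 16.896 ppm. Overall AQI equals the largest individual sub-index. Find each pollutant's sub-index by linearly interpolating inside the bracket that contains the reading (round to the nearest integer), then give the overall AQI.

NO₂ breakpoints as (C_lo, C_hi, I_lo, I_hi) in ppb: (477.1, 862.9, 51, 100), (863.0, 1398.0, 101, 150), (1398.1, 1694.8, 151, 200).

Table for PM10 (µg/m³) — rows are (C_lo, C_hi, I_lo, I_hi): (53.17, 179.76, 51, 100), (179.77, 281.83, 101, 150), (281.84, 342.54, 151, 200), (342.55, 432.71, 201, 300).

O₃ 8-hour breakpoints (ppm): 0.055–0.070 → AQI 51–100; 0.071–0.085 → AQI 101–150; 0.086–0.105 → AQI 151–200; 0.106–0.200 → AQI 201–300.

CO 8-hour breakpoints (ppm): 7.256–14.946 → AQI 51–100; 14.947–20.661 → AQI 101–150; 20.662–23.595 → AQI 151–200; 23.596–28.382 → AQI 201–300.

NO₂: 596.7 lies in 477.1–862.9, so I_lo=51, I_hi=100, C_lo=477.1, C_hi=862.9.
(100−51)/(862.9−477.1) × (596.7−477.1) + 51 = 49/385.8 × 119.6 + 51 ≈ 66.19 → 66.
PM10 299.20: bracket 281.84–342.54 → index 151–200; slope 49/60.70, offset 17.36.
AQI = 151 + 49/60.70·17.36 ≈ 165.01 ⇒ 165.
O₃: 0.114 ∈ [0.106, 0.200] ↔ index [201, 300].
201 + (0.114−0.106)·(300−201)/(0.200−0.106) = 201 + 0.008·99/0.094 ≈ 209.43, so AQI = 209.
CO 16.896: bracket 14.947–20.661 → index 101–150; slope 49/5.714, offset 1.949.
AQI = 101 + 49/5.714·1.949 ≈ 117.71 ⇒ 118.
Sub-indices: NO₂→66, PM10→165, O₃→209, CO→118. Overall AQI = max = 209; dominant pollutant is O₃.

209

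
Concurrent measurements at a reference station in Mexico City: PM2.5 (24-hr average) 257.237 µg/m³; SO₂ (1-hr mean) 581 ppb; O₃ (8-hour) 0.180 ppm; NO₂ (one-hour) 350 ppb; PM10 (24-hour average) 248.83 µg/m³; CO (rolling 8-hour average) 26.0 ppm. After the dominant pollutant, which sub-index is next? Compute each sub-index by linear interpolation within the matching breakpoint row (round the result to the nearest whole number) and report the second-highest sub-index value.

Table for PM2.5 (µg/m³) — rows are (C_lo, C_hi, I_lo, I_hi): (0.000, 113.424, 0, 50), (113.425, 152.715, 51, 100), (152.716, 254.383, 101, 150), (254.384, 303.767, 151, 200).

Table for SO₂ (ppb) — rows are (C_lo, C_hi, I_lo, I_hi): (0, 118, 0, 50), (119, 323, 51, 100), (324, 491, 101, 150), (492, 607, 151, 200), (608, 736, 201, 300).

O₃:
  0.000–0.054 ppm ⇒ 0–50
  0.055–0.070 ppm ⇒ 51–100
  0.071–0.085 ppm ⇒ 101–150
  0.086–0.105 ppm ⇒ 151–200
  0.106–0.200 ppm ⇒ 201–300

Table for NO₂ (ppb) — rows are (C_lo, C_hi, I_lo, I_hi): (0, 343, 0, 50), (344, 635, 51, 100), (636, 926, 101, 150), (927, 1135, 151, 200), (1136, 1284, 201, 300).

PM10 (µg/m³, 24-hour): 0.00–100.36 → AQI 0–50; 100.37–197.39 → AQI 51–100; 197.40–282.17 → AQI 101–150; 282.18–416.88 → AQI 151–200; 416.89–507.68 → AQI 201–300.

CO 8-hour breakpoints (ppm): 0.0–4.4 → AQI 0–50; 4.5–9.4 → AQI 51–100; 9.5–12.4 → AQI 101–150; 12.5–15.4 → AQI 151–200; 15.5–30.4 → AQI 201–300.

271

PM2.5: 257.237 lies in 254.384–303.767, so I_lo=151, I_hi=200, C_lo=254.384, C_hi=303.767.
(200−151)/(303.767−254.384) × (257.237−254.384) + 151 = 49/49.383 × 2.853 + 151 ≈ 153.83 → 154.
SO₂: 581 lies in 492–607, so I_lo=151, I_hi=200, C_lo=492, C_hi=607.
(200−151)/(607−492) × (581−492) + 151 = 49/115 × 89 + 151 ≈ 188.92 → 189.
O₃: 0.180 lies in 0.106–0.200, so I_lo=201, I_hi=300, C_lo=0.106, C_hi=0.200.
(300−201)/(0.200−0.106) × (0.180−0.106) + 201 = 99/0.094 × 0.074 + 201 ≈ 278.94 → 279.
NO₂ 350: bracket 344–635 → index 51–100; slope 49/291, offset 6.
AQI = 51 + 49/291·6 ≈ 52.01 ⇒ 52.
PM10: 248.83 lies in 197.40–282.17, so I_lo=101, I_hi=150, C_lo=197.40, C_hi=282.17.
(150−101)/(282.17−197.40) × (248.83−197.40) + 101 = 49/84.77 × 51.43 + 101 ≈ 130.73 → 131.
CO 26.0: bracket 15.5–30.4 → index 201–300; slope 99/14.9, offset 10.5.
AQI = 201 + 99/14.9·10.5 ≈ 270.77 ⇒ 271.
Sub-indices: PM2.5→154, SO₂→189, O₃→279, NO₂→52, PM10→131, CO→271. Ranked high→low: 279, 271, 189, 154, 131, 52. Second-highest sub-index = 271.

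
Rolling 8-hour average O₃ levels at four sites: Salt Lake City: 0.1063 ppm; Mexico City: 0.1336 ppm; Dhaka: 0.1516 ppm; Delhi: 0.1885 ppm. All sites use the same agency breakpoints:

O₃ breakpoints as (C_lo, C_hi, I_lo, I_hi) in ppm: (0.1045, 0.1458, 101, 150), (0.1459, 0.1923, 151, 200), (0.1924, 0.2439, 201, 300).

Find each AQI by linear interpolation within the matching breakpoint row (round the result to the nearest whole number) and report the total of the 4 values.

Salt Lake City 0.1063: bracket 0.1045–0.1458 → index 101–150; slope 49/0.0413, offset 0.0018.
AQI = 101 + 49/0.0413·0.0018 ≈ 103.14 ⇒ 103.
Mexico City: row 0.1045–0.1458 (AQI 101–150). (150−101)·(0.1336−0.1045)/(0.1458−0.1045) + 101 = 49·0.0291/0.0413 + 101 ≈ 135.53 → 136.
Dhaka: 0.1516 ∈ [0.1459, 0.1923] ↔ index [151, 200].
151 + (0.1516−0.1459)·(200−151)/(0.1923−0.1459) = 151 + 0.0057·49/0.0464 ≈ 157.02, so AQI = 157.
Delhi: row 0.1459–0.1923 (AQI 151–200). (200−151)·(0.1885−0.1459)/(0.1923−0.1459) + 151 = 49·0.0426/0.0464 + 151 ≈ 195.99 → 196.
AQIs: Salt Lake City=103, Mexico City=136, Dhaka=157, Delhi=196. Sum = 103 + 136 + 157 + 196 = 592.

592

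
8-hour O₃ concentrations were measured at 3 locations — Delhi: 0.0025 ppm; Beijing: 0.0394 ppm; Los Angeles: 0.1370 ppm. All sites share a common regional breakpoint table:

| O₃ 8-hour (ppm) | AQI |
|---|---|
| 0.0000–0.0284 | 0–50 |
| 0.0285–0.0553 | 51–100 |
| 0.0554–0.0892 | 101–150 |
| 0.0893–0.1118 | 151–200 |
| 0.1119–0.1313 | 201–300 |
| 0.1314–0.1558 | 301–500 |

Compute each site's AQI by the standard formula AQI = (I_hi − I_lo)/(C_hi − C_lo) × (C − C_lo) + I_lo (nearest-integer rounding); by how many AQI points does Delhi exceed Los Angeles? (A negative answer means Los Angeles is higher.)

-343

Delhi 0.0025: bracket 0.0000–0.0284 → index 0–50; slope 50/0.0284, offset 0.0025.
AQI = 0 + 50/0.0284·0.0025 ≈ 4.40 ⇒ 4.
Beijing: 0.0394 lies in 0.0285–0.0553, so I_lo=51, I_hi=100, C_lo=0.0285, C_hi=0.0553.
(100−51)/(0.0553−0.0285) × (0.0394−0.0285) + 51 = 49/0.0268 × 0.0109 + 51 ≈ 70.93 → 71.
Los Angeles: row 0.1314–0.1558 (AQI 301–500). (500−301)·(0.1370−0.1314)/(0.1558−0.1314) + 301 = 199·0.0056/0.0244 + 301 ≈ 346.67 → 347.
AQIs: Delhi=4, Beijing=71, Los Angeles=347. Delhi (4) − Los Angeles (347) = -343.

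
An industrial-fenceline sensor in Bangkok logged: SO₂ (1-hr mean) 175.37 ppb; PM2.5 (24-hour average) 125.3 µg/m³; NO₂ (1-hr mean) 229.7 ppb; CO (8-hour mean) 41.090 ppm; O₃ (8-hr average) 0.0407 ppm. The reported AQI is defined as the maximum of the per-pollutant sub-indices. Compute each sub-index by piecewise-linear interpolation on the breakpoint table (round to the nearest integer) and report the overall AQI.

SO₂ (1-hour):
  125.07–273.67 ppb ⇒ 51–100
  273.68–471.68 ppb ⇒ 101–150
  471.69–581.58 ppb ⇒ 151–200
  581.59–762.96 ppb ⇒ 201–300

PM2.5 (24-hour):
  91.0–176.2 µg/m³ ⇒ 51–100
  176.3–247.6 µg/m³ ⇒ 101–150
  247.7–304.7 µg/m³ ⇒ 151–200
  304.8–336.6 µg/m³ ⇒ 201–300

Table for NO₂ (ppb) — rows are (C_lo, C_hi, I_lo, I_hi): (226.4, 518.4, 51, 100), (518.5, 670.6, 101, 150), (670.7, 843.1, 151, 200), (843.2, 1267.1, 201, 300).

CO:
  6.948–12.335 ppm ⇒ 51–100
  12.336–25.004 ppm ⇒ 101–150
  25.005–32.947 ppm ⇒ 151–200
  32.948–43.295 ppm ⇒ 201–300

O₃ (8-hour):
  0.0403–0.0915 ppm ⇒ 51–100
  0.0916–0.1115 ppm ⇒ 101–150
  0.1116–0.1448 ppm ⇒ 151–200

SO₂: row 125.07–273.67 (AQI 51–100). (100−51)·(175.37−125.07)/(273.67−125.07) + 51 = 49·50.30/148.60 + 51 ≈ 67.59 → 68.
PM2.5: row 91.0–176.2 (AQI 51–100). (100−51)·(125.3−91.0)/(176.2−91.0) + 51 = 49·34.3/85.2 + 51 ≈ 70.73 → 71.
NO₂: 229.7 ∈ [226.4, 518.4] ↔ index [51, 100].
51 + (229.7−226.4)·(100−51)/(518.4−226.4) = 51 + 3.3·49/292.0 ≈ 51.55, so AQI = 52.
CO: 41.090 ∈ [32.948, 43.295] ↔ index [201, 300].
201 + (41.090−32.948)·(300−201)/(43.295−32.948) = 201 + 8.142·99/10.347 ≈ 278.90, so AQI = 279.
O₃ 0.0407: bracket 0.0403–0.0915 → index 51–100; slope 49/0.0512, offset 0.0004.
AQI = 51 + 49/0.0512·0.0004 ≈ 51.38 ⇒ 51.
Sub-indices: SO₂→68, PM2.5→71, NO₂→52, CO→279, O₃→51. Overall AQI = max = 279; dominant pollutant is CO.
AQI 279: Very Unhealthy.

279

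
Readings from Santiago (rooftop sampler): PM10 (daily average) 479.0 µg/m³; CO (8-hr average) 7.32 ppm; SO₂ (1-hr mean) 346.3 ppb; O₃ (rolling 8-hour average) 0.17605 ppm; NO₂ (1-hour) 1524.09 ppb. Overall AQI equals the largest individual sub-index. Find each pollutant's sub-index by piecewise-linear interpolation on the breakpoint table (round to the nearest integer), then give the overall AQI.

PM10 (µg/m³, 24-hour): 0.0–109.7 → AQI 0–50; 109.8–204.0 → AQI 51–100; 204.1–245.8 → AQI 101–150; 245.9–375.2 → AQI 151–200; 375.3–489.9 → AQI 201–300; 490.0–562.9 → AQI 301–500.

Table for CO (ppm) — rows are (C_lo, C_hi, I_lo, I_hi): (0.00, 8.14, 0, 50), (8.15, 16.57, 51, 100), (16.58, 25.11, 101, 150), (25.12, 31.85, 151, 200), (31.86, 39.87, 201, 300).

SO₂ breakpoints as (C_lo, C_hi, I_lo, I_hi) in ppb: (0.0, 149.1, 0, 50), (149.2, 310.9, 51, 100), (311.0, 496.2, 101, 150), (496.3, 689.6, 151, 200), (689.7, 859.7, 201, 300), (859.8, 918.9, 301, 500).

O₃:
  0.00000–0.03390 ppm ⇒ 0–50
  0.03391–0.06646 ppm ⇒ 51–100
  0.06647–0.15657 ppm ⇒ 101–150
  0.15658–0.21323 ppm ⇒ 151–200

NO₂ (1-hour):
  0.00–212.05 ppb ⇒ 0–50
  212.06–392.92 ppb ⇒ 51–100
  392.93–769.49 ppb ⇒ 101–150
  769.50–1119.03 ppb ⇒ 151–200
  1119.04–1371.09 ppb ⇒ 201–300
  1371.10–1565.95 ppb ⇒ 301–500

457

PM10 479.0: bracket 375.3–489.9 → index 201–300; slope 99/114.6, offset 103.7.
AQI = 201 + 99/114.6·103.7 ≈ 290.58 ⇒ 291.
CO 7.32: bracket 0.00–8.14 → index 0–50; slope 50/8.14, offset 7.32.
AQI = 0 + 50/8.14·7.32 ≈ 44.96 ⇒ 45.
SO₂: 346.3 lies in 311.0–496.2, so I_lo=101, I_hi=150, C_lo=311.0, C_hi=496.2.
(150−101)/(496.2−311.0) × (346.3−311.0) + 101 = 49/185.2 × 35.3 + 101 ≈ 110.34 → 110.
O₃: row 0.15658–0.21323 (AQI 151–200). (200−151)·(0.17605−0.15658)/(0.21323−0.15658) + 151 = 49·0.01947/0.05665 + 151 ≈ 167.84 → 168.
NO₂: 1524.09 lies in 1371.10–1565.95, so I_lo=301, I_hi=500, C_lo=1371.10, C_hi=1565.95.
(500−301)/(1565.95−1371.10) × (1524.09−1371.10) + 301 = 199/194.85 × 152.99 + 301 ≈ 457.25 → 457.
Sub-indices: PM10→291, CO→45, SO₂→110, O₃→168, NO₂→457. Overall AQI = max = 457; dominant pollutant is NO₂.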